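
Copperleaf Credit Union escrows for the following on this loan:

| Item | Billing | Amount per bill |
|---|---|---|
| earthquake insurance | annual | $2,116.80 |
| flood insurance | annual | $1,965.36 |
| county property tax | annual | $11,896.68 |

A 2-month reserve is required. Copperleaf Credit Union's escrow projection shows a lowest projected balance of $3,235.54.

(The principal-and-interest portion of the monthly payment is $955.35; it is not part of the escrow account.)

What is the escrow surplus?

Earthquake insurance — $2,116.80 annually
Flood insurance — $1,965.36 annually
County property tax — $11,896.68 annually
Total annual escrow = $2,116.80 + $1,965.36 + $11,896.68 = $15,978.84
Monthly escrow = $15,978.84 ÷ 12 = $1,331.57
Cushion = 2 × $1,331.57 = $2,663.14
Excess over cushion: $3,235.54 − $2,663.14 = $572.40

$572.40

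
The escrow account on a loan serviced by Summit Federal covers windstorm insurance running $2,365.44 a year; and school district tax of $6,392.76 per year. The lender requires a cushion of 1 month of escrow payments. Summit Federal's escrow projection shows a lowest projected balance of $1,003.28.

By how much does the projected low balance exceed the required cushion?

$273.43

Windstorm insurance = $2,365.44/yr
School district tax = $6,392.76/yr
Total per year = $2,365.44 + $6,392.76 = $8,758.20
Monthly = $8,758.20 ÷ 12 = $729.85
Required cushion = 1 × $729.85 = $729.85
Surplus = $1,003.28 − $729.85 = $273.43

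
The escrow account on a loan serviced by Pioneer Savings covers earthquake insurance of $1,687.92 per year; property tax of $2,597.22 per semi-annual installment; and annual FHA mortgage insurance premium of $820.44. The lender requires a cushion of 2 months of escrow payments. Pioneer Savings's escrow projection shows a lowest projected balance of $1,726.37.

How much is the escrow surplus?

Earthquake insurance = $1,687.92 annually
Property tax = $2,597.22 × 2 = $5,194.44 annually
FHA mortgage insurance premium = $820.44 annually
Annual escrow total = $1,687.92 + $5,194.44 + $820.44 = $7,702.80
Per month = $7,702.80 / 12 = $641.90
Required reserve = 2 × $641.90 = $1,283.80
Surplus = $1,726.37 − $1,283.80 = $442.57

$442.57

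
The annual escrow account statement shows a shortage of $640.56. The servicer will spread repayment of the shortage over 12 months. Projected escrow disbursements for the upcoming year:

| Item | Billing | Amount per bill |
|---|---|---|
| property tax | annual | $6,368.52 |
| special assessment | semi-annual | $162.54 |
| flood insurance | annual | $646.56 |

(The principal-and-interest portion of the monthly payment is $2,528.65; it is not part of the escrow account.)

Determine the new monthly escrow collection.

$665.06

Property tax: $6,368.52/yr
Special assessment: $162.54 × 2 = $325.08/yr
Flood insurance: $646.56/yr
Total annual escrow = $7,340.16
Base monthly escrow = $7,340.16 / 12 = $611.68
Monthly shortage recovery: $640.56 / 12 = $53.38
New monthly escrow = $611.68 + $53.38 = $665.06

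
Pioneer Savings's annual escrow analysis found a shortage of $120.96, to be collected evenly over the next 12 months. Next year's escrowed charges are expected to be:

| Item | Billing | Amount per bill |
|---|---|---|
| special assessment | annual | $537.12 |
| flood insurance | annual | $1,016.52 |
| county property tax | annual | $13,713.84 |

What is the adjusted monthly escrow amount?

$1,282.37

Special assessment — $537.12/yr
Flood insurance — $1,016.52/yr
County property tax — $13,713.84/yr
Yearly total = $537.12 + $1,016.52 + $13,713.84 = $15,267.48
Base monthly escrow = $15,267.48 / 12 = $1,272.29
Monthly shortage recovery: $120.96 / 12 = $10.08
New monthly escrow = $1,272.29 + $10.08 = $1,282.37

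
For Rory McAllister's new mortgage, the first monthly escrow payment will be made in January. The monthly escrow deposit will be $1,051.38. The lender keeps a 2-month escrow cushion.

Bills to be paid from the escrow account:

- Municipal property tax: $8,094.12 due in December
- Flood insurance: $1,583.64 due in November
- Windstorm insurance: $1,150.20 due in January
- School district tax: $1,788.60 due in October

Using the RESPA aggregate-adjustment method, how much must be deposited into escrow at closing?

Cushion = 2 × $1,051.38 = $2,102.76
Trial balance (start $0, +$1,051.38 each month, − disbursements):
  Jan: +$1,051.38 − $1,150.20 → -$98.82
  Feb: +$1,051.38 → $952.56
  Mar: +$1,051.38 → $2,003.94
  Apr: +$1,051.38 → $3,055.32
  May: +$1,051.38 → $4,106.70
  Jun: +$1,051.38 → $5,158.08
  Jul: +$1,051.38 → $6,209.46
  Aug: +$1,051.38 → $7,260.84
  Sep: +$1,051.38 → $8,312.22
  Oct: +$1,051.38 − $1,788.60 → $7,575.00
  Nov: +$1,051.38 − $1,583.64 → $7,042.74
  Dec: +$1,051.38 − $8,094.12 → $0.00
Lowest trial balance = -$98.82 (Jan)
Initial deposit = cushion − low point = $2,102.76 − (-$98.82) = $2,201.58

$2,201.58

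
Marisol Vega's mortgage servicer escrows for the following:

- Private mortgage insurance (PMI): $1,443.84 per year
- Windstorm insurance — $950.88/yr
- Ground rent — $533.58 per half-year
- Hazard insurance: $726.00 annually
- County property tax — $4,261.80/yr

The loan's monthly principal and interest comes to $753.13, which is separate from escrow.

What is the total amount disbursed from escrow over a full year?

$8,449.68

Private mortgage insurance (PMI) = $1,443.84
Windstorm insurance = $950.88
Ground rent = $533.58 × 2 = $1,067.16
Hazard insurance = $726.00
County property tax = $4,261.80
Total annual escrow = $1,443.84 + $950.88 + $1,067.16 + $726.00 + $4,261.80 = $8,449.68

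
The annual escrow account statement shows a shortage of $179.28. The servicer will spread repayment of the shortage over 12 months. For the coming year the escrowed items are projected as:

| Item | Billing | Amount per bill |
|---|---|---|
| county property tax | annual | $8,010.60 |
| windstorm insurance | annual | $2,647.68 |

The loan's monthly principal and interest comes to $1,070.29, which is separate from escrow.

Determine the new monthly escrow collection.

$903.13

County property tax: $8,010.60/yr
Windstorm insurance: $2,647.68/yr
Yearly total = $8,010.60 + $2,647.68 = $10,658.28
Monthly escrow = $10,658.28 / 12 = $888.19
Shortage per month = $179.28 / 12 = $14.94
Adjusted monthly = $888.19 + $14.94 = $903.13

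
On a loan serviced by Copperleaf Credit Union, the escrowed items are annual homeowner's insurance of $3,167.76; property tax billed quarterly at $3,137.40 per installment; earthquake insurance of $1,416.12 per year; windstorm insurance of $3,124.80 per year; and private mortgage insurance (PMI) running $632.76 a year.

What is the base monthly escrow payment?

$1,740.92

Homeowner's insurance — $3,167.76
Property tax — $3,137.40 × 4 = $12,549.60
Earthquake insurance — $1,416.12
Windstorm insurance — $3,124.80
Private mortgage insurance (PMI) — $632.76
Total per year = $20,891.04
Monthly escrow = $20,891.04 ÷ 12 = $1,740.92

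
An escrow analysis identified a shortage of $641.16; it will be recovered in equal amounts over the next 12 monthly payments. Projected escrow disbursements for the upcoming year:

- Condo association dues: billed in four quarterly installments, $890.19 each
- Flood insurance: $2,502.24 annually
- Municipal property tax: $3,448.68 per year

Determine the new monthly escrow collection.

$846.07

Condo association dues = $890.19 × 4 = $3,560.76/yr
Flood insurance = $2,502.24/yr
Municipal property tax = $3,448.68/yr
Total per year = $3,560.76 + $2,502.24 + $3,448.68 = $9,511.68
Per month = $9,511.68 / 12 = $792.64
Monthly shortage recovery: $641.16 ÷ 12 = $53.43
Adjusted monthly = $792.64 + $53.43 = $846.07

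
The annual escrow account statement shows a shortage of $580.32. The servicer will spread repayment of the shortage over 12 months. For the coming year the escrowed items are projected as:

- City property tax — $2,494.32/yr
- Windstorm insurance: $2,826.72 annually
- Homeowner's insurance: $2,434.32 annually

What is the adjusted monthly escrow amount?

$694.64

City property tax: $2,494.32 annually
Windstorm insurance: $2,826.72 annually
Homeowner's insurance: $2,434.32 annually
Yearly total = $2,494.32 + $2,826.72 + $2,434.32 = $7,755.36
Monthly escrow = $7,755.36 ÷ 12 = $646.28
Monthly shortage recovery: $580.32 / 12 = $48.36
New monthly escrow = $646.28 + $48.36 = $694.64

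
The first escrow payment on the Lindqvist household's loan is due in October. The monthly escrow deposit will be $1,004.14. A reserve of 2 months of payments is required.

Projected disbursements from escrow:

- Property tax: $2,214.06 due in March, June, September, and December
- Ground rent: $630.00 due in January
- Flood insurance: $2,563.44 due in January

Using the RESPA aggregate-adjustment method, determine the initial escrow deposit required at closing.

$3,605.00

Cushion = 2 × $1,004.14 = $2,008.28
Trial balance (start $0, +$1,004.14 each month, − disbursements):
  Oct: +$1,004.14 → $1,004.14
  Nov: +$1,004.14 → $2,008.28
  Dec: +$1,004.14 − $2,214.06 → $798.36
  Jan: +$1,004.14 − $3,193.44 → -$1,390.94
  Feb: +$1,004.14 → -$386.80
  Mar: +$1,004.14 − $2,214.06 → -$1,596.72
  Apr: +$1,004.14 → -$592.58
  May: +$1,004.14 → $411.56
  Jun: +$1,004.14 − $2,214.06 → -$798.36
  Jul: +$1,004.14 → $205.78
  Aug: +$1,004.14 → $1,209.92
  Sep: +$1,004.14 − $2,214.06 → $0.00
Lowest trial balance = -$1,596.72 (Mar)
Initial deposit = cushion − low point = $2,008.28 − (-$1,596.72) = $3,605.00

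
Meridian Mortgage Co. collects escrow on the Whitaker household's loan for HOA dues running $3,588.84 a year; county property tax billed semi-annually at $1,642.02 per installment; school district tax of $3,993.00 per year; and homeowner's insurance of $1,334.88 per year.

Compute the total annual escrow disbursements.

HOA dues = $3,588.84 annually
County property tax = $1,642.02 × 2 = $3,284.04 annually
School district tax = $3,993.00 annually
Homeowner's insurance = $1,334.88 annually
Total per year = $12,200.76

$12,200.76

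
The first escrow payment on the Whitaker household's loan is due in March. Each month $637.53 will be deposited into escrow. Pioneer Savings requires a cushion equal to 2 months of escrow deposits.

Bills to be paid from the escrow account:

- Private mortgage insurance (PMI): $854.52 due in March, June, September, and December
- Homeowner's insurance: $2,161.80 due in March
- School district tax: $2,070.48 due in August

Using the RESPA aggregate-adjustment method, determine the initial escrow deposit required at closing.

$3,653.85

Cushion = 2 × $637.53 = $1,275.06
Trial balance (start $0, +$637.53 each month, − disbursements):
  Mar: +$637.53 − $3,016.32 → -$2,378.79
  Apr: +$637.53 → -$1,741.26
  May: +$637.53 → -$1,103.73
  Jun: +$637.53 − $854.52 → -$1,320.72
  Jul: +$637.53 → -$683.19
  Aug: +$637.53 − $2,070.48 → -$2,116.14
  Sep: +$637.53 − $854.52 → -$2,333.13
  Oct: +$637.53 → -$1,695.60
  Nov: +$637.53 → -$1,058.07
  Dec: +$637.53 − $854.52 → -$1,275.06
  Jan: +$637.53 → -$637.53
  Feb: +$637.53 → $0.00
Lowest trial balance = -$2,378.79 (Mar)
Initial deposit = cushion − low point = $1,275.06 − (-$2,378.79) = $3,653.85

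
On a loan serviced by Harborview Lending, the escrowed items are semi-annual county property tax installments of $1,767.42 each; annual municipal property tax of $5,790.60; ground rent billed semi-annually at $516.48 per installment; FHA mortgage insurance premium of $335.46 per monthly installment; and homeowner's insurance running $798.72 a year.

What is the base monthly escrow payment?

$1,265.22

County property tax = $1,767.42 × 2 = $3,534.84/yr
Municipal property tax = $5,790.60/yr
Ground rent = $516.48 × 2 = $1,032.96/yr
FHA mortgage insurance premium = $335.46 × 12 = $4,025.52/yr
Homeowner's insurance = $798.72/yr
Total annual escrow = $3,534.84 + $5,790.60 + $1,032.96 + $4,025.52 + $798.72 = $15,182.64
Monthly = $15,182.64 ÷ 12 = $1,265.22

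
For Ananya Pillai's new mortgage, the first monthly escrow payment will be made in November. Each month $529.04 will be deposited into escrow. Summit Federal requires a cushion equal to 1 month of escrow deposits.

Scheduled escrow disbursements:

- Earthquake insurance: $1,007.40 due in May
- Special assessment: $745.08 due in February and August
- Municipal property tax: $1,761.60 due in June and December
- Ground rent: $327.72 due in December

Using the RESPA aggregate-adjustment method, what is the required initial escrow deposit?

Cushion = 1 × $529.04 = $529.04
Trial balance (start $0, +$529.04 each month, − disbursements):
  Nov: +$529.04 → $529.04
  Dec: +$529.04 − $2,089.32 → -$1,031.24
  Jan: +$529.04 → -$502.20
  Feb: +$529.04 − $745.08 → -$718.24
  Mar: +$529.04 → -$189.20
  Apr: +$529.04 → $339.84
  May: +$529.04 − $1,007.40 → -$138.52
  Jun: +$529.04 − $1,761.60 → -$1,371.08
  Jul: +$529.04 → -$842.04
  Aug: +$529.04 − $745.08 → -$1,058.08
  Sep: +$529.04 → -$529.04
  Oct: +$529.04 → $0.00
Lowest trial balance = -$1,371.08 (Jun)
Initial deposit = cushion − low point = $529.04 − (-$1,371.08) = $1,900.12

$1,900.12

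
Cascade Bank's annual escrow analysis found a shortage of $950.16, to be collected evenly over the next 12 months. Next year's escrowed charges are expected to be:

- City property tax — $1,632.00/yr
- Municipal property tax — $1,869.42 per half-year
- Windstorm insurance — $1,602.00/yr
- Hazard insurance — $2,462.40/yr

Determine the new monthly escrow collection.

$865.45

City property tax: $1,632.00 per year
Municipal property tax: $1,869.42 × 2 = $3,738.84 per year
Windstorm insurance: $1,602.00 per year
Hazard insurance: $2,462.40 per year
Combined annual = $9,435.24
Monthly = $9,435.24 / 12 = $786.27
Monthly shortage recovery: $950.16 ÷ 12 = $79.18
New monthly escrow = $786.27 + $79.18 = $865.45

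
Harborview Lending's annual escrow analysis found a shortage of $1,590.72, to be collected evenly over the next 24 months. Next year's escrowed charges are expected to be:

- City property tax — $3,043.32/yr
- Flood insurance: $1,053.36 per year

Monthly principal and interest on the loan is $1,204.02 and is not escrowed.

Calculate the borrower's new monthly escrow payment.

City property tax: $3,043.32 per year
Flood insurance: $1,053.36 per year
Total annual escrow = $4,096.68
Base monthly escrow = $4,096.68 ÷ 12 = $341.39
Monthly shortage recovery: $1,590.72 ÷ 24 = $66.28
New monthly escrow = $341.39 + $66.28 = $407.67

$407.67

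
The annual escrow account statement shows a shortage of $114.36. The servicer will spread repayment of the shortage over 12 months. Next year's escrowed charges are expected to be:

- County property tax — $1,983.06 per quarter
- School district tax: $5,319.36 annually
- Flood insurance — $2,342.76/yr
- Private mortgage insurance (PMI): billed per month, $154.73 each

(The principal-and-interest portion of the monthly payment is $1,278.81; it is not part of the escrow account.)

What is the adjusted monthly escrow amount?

$1,463.79

County property tax — $1,983.06 × 4 = $7,932.24 per year
School district tax — $5,319.36 per year
Flood insurance — $2,342.76 per year
Private mortgage insurance (PMI) — $154.73 × 12 = $1,856.76 per year
Yearly total = $7,932.24 + $5,319.36 + $2,342.76 + $1,856.76 = $17,451.12
Monthly = $17,451.12 ÷ 12 = $1,454.26
Shortage per month = $114.36 ÷ 12 = $9.53
Adjusted monthly = $1,454.26 + $9.53 = $1,463.79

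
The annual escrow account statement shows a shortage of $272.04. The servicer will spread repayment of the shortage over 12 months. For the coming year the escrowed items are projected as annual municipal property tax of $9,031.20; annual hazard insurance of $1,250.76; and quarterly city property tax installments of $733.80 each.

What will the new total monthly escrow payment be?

Municipal property tax = $9,031.20 annually
Hazard insurance = $1,250.76 annually
City property tax = $733.80 × 4 = $2,935.20 annually
Annual escrow total = $13,217.16
Base monthly escrow = $13,217.16 ÷ 12 = $1,101.43
Monthly shortage recovery: $272.04 / 12 = $22.67
Adjusted monthly = $1,101.43 + $22.67 = $1,124.10

$1,124.10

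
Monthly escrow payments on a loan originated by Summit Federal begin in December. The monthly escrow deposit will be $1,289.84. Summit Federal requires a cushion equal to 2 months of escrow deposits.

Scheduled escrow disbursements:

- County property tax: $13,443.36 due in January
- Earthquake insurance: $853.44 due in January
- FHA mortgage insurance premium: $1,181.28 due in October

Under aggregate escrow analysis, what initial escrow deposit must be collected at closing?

Cushion = 2 × $1,289.84 = $2,579.68
Trial balance (start $0, +$1,289.84 each month, − disbursements):
  Dec: +$1,289.84 → $1,289.84
  Jan: +$1,289.84 − $14,296.80 → -$11,717.12
  Feb: +$1,289.84 → -$10,427.28
  Mar: +$1,289.84 → -$9,137.44
  Apr: +$1,289.84 → -$7,847.60
  May: +$1,289.84 → -$6,557.76
  Jun: +$1,289.84 → -$5,267.92
  Jul: +$1,289.84 → -$3,978.08
  Aug: +$1,289.84 → -$2,688.24
  Sep: +$1,289.84 → -$1,398.40
  Oct: +$1,289.84 − $1,181.28 → -$1,289.84
  Nov: +$1,289.84 → $0.00
Lowest trial balance = -$11,717.12 (Jan)
Initial deposit = cushion − low point = $2,579.68 − (-$11,717.12) = $14,296.80

$14,296.80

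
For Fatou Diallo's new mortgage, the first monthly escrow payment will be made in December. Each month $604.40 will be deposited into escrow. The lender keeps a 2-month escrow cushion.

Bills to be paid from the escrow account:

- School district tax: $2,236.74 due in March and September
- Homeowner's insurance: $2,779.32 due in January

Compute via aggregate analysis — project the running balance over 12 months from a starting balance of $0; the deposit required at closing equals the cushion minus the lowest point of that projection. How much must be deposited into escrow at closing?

Cushion = 2 × $604.40 = $1,208.80
Trial balance (start $0, +$604.40 each month, − disbursements):
  Dec: +$604.40 → $604.40
  Jan: +$604.40 − $2,779.32 → -$1,570.52
  Feb: +$604.40 → -$966.12
  Mar: +$604.40 − $2,236.74 → -$2,598.46
  Apr: +$604.40 → -$1,994.06
  May: +$604.40 → -$1,389.66
  Jun: +$604.40 → -$785.26
  Jul: +$604.40 → -$180.86
  Aug: +$604.40 → $423.54
  Sep: +$604.40 − $2,236.74 → -$1,208.80
  Oct: +$604.40 → -$604.40
  Nov: +$604.40 → $0.00
Lowest trial balance = -$2,598.46 (Mar)
Initial deposit = cushion − low point = $1,208.80 − (-$2,598.46) = $3,807.26

$3,807.26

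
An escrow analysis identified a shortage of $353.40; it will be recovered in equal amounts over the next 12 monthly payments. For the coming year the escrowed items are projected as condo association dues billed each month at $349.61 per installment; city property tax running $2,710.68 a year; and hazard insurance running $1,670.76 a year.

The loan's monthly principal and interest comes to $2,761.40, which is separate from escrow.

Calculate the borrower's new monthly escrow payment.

$744.18

Condo association dues: $349.61 × 12 = $4,195.32 per year
City property tax: $2,710.68 per year
Hazard insurance: $1,670.76 per year
Total per year = $4,195.32 + $2,710.68 + $1,670.76 = $8,576.76
Base monthly escrow = $8,576.76 ÷ 12 = $714.73
Monthly shortage recovery: $353.40 ÷ 12 = $29.45
New monthly escrow = $714.73 + $29.45 = $744.18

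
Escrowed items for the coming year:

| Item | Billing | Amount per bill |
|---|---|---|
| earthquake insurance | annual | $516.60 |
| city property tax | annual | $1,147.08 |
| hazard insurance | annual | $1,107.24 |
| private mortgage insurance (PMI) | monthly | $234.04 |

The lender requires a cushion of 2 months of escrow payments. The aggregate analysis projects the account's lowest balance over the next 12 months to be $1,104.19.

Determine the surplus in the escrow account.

$174.29

Earthquake insurance = $516.60 annually
City property tax = $1,147.08 annually
Hazard insurance = $1,107.24 annually
Private mortgage insurance (PMI) = $234.04 × 12 = $2,808.48 annually
Combined annual = $5,579.40
Per month = $5,579.40 / 12 = $464.95
Cushion = 2 × $464.95 = $929.90
Excess over cushion: $1,104.19 − $929.90 = $174.29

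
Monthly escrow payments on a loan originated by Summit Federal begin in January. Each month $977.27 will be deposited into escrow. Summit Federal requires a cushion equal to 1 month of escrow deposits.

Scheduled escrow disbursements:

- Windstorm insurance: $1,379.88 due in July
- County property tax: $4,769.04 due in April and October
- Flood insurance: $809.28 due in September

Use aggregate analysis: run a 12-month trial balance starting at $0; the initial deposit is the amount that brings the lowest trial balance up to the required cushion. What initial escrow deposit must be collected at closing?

$2,931.81

Cushion = 1 × $977.27 = $977.27
Trial balance (start $0, +$977.27 each month, − disbursements):
  Jan: +$977.27 → $977.27
  Feb: +$977.27 → $1,954.54
  Mar: +$977.27 → $2,931.81
  Apr: +$977.27 − $4,769.04 → -$859.96
  May: +$977.27 → $117.31
  Jun: +$977.27 → $1,094.58
  Jul: +$977.27 − $1,379.88 → $691.97
  Aug: +$977.27 → $1,669.24
  Sep: +$977.27 − $809.28 → $1,837.23
  Oct: +$977.27 − $4,769.04 → -$1,954.54
  Nov: +$977.27 → -$977.27
  Dec: +$977.27 → $0.00
Lowest trial balance = -$1,954.54 (Oct)
Initial deposit = cushion − low point = $977.27 − (-$1,954.54) = $2,931.81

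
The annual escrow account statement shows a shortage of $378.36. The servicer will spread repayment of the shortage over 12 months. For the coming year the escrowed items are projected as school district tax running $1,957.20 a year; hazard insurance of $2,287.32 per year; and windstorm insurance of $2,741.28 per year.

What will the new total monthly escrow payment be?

$613.68

School district tax = $1,957.20 annually
Hazard insurance = $2,287.32 annually
Windstorm insurance = $2,741.28 annually
Total per year = $6,985.80
Per month = $6,985.80 ÷ 12 = $582.15
Monthly shortage recovery: $378.36 / 12 = $31.53
New monthly escrow = $582.15 + $31.53 = $613.68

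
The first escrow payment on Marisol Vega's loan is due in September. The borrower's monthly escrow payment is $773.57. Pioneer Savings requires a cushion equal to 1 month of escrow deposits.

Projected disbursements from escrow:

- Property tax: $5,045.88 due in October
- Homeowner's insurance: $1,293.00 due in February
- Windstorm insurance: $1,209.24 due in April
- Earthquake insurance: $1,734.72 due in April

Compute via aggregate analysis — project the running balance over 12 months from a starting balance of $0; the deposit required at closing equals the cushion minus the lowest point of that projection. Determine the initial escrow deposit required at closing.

Cushion = 1 × $773.57 = $773.57
Trial balance (start $0, +$773.57 each month, − disbursements):
  Sep: +$773.57 → $773.57
  Oct: +$773.57 − $5,045.88 → -$3,498.74
  Nov: +$773.57 → -$2,725.17
  Dec: +$773.57 → -$1,951.60
  Jan: +$773.57 → -$1,178.03
  Feb: +$773.57 − $1,293.00 → -$1,697.46
  Mar: +$773.57 → -$923.89
  Apr: +$773.57 − $2,943.96 → -$3,094.28
  May: +$773.57 → -$2,320.71
  Jun: +$773.57 → -$1,547.14
  Jul: +$773.57 → -$773.57
  Aug: +$773.57 → $0.00
Lowest trial balance = -$3,498.74 (Oct)
Initial deposit = cushion − low point = $773.57 − (-$3,498.74) = $4,272.31

$4,272.31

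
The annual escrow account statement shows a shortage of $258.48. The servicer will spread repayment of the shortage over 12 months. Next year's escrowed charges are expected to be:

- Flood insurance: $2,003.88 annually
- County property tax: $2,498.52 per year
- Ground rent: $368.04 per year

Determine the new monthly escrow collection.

Flood insurance = $2,003.88 per year
County property tax = $2,498.52 per year
Ground rent = $368.04 per year
Total per year = $2,003.88 + $2,498.52 + $368.04 = $4,870.44
Monthly escrow = $4,870.44 / 12 = $405.87
Shortage per month = $258.48 / 12 = $21.54
Adjusted monthly = $405.87 + $21.54 = $427.41

$427.41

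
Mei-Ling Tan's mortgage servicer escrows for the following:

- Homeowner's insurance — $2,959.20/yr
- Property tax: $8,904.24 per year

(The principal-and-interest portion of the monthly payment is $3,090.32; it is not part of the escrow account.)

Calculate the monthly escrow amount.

Homeowner's insurance — $2,959.20 annually
Property tax — $8,904.24 annually
Combined annual = $11,863.44
Per month = $11,863.44 ÷ 12 = $988.62

$988.62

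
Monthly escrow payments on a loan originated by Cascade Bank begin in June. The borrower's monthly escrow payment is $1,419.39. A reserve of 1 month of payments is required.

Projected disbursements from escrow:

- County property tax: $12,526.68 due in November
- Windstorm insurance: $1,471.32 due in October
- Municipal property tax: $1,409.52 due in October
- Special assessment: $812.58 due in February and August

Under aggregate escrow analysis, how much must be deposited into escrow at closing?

$9,123.15

Cushion = 1 × $1,419.39 = $1,419.39
Trial balance (start $0, +$1,419.39 each month, − disbursements):
  Jun: +$1,419.39 → $1,419.39
  Jul: +$1,419.39 → $2,838.78
  Aug: +$1,419.39 − $812.58 → $3,445.59
  Sep: +$1,419.39 → $4,864.98
  Oct: +$1,419.39 − $2,880.84 → $3,403.53
  Nov: +$1,419.39 − $12,526.68 → -$7,703.76
  Dec: +$1,419.39 → -$6,284.37
  Jan: +$1,419.39 → -$4,864.98
  Feb: +$1,419.39 − $812.58 → -$4,258.17
  Mar: +$1,419.39 → -$2,838.78
  Apr: +$1,419.39 → -$1,419.39
  May: +$1,419.39 → $0.00
Lowest trial balance = -$7,703.76 (Nov)
Initial deposit = cushion − low point = $1,419.39 − (-$7,703.76) = $9,123.15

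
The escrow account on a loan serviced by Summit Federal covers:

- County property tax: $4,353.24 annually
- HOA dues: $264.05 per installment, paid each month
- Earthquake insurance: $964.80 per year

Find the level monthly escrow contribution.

$707.22

County property tax — $4,353.24 annually
HOA dues — $264.05 × 12 = $3,168.60 annually
Earthquake insurance — $964.80 annually
Combined annual = $8,486.64
Monthly = $8,486.64 ÷ 12 = $707.22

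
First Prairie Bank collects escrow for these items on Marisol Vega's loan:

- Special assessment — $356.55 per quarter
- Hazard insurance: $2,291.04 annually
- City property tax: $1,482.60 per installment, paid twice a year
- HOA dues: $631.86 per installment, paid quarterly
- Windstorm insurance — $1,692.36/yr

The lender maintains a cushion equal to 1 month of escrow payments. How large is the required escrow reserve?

Special assessment = $356.55 × 4 = $1,426.20
Hazard insurance = $2,291.04
City property tax = $1,482.60 × 2 = $2,965.20
HOA dues = $631.86 × 4 = $2,527.44
Windstorm insurance = $1,692.36
Annual escrow total = $10,902.24
Monthly escrow = $10,902.24 / 12 = $908.52
Reserve = 1 × $908.52 = $908.52

$908.52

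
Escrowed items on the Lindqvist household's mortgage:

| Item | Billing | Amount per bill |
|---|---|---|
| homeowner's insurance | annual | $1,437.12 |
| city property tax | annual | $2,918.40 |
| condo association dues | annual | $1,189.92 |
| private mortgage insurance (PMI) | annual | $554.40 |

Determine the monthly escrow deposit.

$508.32

Homeowner's insurance: $1,437.12
City property tax: $2,918.40
Condo association dues: $1,189.92
Private mortgage insurance (PMI): $554.40
Total annual escrow = $1,437.12 + $2,918.40 + $1,189.92 + $554.40 = $6,099.84
Per month = $6,099.84 ÷ 12 = $508.32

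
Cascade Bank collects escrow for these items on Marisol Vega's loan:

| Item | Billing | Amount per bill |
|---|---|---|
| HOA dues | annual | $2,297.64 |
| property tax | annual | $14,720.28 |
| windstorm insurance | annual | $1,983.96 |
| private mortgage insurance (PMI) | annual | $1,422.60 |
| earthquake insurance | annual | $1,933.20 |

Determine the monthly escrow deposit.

HOA dues = $2,297.64 annually
Property tax = $14,720.28 annually
Windstorm insurance = $1,983.96 annually
Private mortgage insurance (PMI) = $1,422.60 annually
Earthquake insurance = $1,933.20 annually
Annual escrow total = $2,297.64 + $14,720.28 + $1,983.96 + $1,422.60 + $1,933.20 = $22,357.68
Per month = $22,357.68 / 12 = $1,863.14

$1,863.14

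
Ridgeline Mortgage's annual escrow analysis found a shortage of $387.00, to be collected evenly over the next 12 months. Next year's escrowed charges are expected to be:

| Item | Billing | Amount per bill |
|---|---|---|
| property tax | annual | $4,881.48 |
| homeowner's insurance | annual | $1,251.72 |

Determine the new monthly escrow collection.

Property tax: $4,881.48/yr
Homeowner's insurance: $1,251.72/yr
Combined annual = $6,133.20
Per month = $6,133.20 / 12 = $511.10
Shortage per month = $387.00 / 12 = $32.25
New monthly escrow = $511.10 + $32.25 = $543.35

$543.35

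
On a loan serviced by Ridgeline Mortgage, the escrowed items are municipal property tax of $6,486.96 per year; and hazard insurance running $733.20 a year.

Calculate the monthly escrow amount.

$601.68

Municipal property tax: $6,486.96/yr
Hazard insurance: $733.20/yr
Total annual escrow = $6,486.96 + $733.20 = $7,220.16
Per month = $7,220.16 / 12 = $601.68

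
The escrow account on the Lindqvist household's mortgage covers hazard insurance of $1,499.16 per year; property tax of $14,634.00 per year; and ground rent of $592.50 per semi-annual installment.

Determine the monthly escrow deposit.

$1,443.18

Hazard insurance — $1,499.16 per year
Property tax — $14,634.00 per year
Ground rent — $592.50 × 2 = $1,185.00 per year
Total per year = $17,318.16
Base monthly escrow = $17,318.16 ÷ 12 = $1,443.18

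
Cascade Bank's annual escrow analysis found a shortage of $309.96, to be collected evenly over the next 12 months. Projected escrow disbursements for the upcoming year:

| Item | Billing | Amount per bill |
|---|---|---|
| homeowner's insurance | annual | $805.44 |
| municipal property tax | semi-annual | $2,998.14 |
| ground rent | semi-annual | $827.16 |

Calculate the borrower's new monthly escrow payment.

$730.50

Homeowner's insurance: $805.44 annually
Municipal property tax: $2,998.14 × 2 = $5,996.28 annually
Ground rent: $827.16 × 2 = $1,654.32 annually
Total annual escrow = $8,456.04
Monthly escrow = $8,456.04 ÷ 12 = $704.67
Shortage spread = $309.96 / 12 = $25.83/mo
New monthly escrow = $704.67 + $25.83 = $730.50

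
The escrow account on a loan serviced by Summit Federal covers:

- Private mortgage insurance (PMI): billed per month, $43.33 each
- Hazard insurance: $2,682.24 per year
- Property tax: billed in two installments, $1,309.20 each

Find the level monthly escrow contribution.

Private mortgage insurance (PMI): $43.33 × 12 = $519.96 per year
Hazard insurance: $2,682.24 per year
Property tax: $1,309.20 × 2 = $2,618.40 per year
Yearly total = $519.96 + $2,682.24 + $2,618.40 = $5,820.60
Per month = $5,820.60 / 12 = $485.05

$485.05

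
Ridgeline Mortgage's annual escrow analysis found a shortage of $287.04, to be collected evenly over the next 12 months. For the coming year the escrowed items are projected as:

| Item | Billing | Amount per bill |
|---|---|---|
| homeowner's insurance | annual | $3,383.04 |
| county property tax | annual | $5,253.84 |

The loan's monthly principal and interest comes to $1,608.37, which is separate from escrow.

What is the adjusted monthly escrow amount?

Homeowner's insurance = $3,383.04
County property tax = $5,253.84
Yearly total = $3,383.04 + $5,253.84 = $8,636.88
Monthly escrow = $8,636.88 / 12 = $719.74
Monthly shortage recovery: $287.04 ÷ 12 = $23.92
Adjusted monthly = $719.74 + $23.92 = $743.66

$743.66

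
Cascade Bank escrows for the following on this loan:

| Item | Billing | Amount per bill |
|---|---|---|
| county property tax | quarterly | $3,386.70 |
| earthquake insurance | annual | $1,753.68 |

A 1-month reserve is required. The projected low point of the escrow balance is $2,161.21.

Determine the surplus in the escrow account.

$886.17

County property tax = $3,386.70 × 4 = $13,546.80 per year
Earthquake insurance = $1,753.68 per year
Combined annual = $15,300.48
Per month = $15,300.48 ÷ 12 = $1,275.04
Required reserve = 1 × $1,275.04 = $1,275.04
Surplus = $2,161.21 − $1,275.04 = $886.17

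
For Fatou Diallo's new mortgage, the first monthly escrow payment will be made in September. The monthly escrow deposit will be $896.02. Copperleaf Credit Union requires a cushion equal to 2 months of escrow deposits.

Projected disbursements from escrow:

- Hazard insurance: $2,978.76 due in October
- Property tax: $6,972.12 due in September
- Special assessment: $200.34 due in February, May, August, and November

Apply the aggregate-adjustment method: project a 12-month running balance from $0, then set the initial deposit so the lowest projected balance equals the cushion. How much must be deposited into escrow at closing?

Cushion = 2 × $896.02 = $1,792.04
Trial balance (start $0, +$896.02 each month, − disbursements):
  Sep: +$896.02 − $6,972.12 → -$6,076.10
  Oct: +$896.02 − $2,978.76 → -$8,158.84
  Nov: +$896.02 − $200.34 → -$7,463.16
  Dec: +$896.02 → -$6,567.14
  Jan: +$896.02 → -$5,671.12
  Feb: +$896.02 − $200.34 → -$4,975.44
  Mar: +$896.02 → -$4,079.42
  Apr: +$896.02 → -$3,183.40
  May: +$896.02 − $200.34 → -$2,487.72
  Jun: +$896.02 → -$1,591.70
  Jul: +$896.02 → -$695.68
  Aug: +$896.02 − $200.34 → $0.00
Lowest trial balance = -$8,158.84 (Oct)
Initial deposit = cushion − low point = $1,792.04 − (-$8,158.84) = $9,950.88

$9,950.88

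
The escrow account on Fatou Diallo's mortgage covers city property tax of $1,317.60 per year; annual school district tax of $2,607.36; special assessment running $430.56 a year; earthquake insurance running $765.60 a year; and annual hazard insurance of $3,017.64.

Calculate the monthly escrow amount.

City property tax — $1,317.60 per year
School district tax — $2,607.36 per year
Special assessment — $430.56 per year
Earthquake insurance — $765.60 per year
Hazard insurance — $3,017.64 per year
Total annual escrow = $1,317.60 + $2,607.36 + $430.56 + $765.60 + $3,017.64 = $8,138.76
Monthly escrow = $8,138.76 / 12 = $678.23

$678.23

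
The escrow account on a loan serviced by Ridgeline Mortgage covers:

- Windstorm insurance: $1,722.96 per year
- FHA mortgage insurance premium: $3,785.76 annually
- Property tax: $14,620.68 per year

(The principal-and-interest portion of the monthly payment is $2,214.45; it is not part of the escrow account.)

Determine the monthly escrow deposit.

$1,677.45

Windstorm insurance — $1,722.96 per year
FHA mortgage insurance premium — $3,785.76 per year
Property tax — $14,620.68 per year
Yearly total = $1,722.96 + $3,785.76 + $14,620.68 = $20,129.40
Base monthly escrow = $20,129.40 ÷ 12 = $1,677.45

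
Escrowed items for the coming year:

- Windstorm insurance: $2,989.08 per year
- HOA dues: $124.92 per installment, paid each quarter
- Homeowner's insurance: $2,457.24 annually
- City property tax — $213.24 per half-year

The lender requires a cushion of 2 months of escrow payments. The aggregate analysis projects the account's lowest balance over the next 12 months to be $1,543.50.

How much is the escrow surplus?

$481.42

Windstorm insurance = $2,989.08
HOA dues = $124.92 × 4 = $499.68
Homeowner's insurance = $2,457.24
City property tax = $213.24 × 2 = $426.48
Total annual escrow = $2,989.08 + $499.68 + $2,457.24 + $426.48 = $6,372.48
Per month = $6,372.48 / 12 = $531.04
Required cushion = 2 × $531.04 = $1,062.08
Surplus = $1,543.50 − $1,062.08 = $481.42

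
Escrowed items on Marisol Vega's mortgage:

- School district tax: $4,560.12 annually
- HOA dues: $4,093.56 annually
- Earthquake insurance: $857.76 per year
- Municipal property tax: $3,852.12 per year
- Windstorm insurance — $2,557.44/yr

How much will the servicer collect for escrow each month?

School district tax — $4,560.12 annually
HOA dues — $4,093.56 annually
Earthquake insurance — $857.76 annually
Municipal property tax — $3,852.12 annually
Windstorm insurance — $2,557.44 annually
Annual escrow total = $15,921.00
Per month = $15,921.00 ÷ 12 = $1,326.75

$1,326.75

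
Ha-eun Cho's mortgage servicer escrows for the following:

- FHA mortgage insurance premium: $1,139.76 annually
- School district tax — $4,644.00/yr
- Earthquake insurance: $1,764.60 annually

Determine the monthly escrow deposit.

$629.03

FHA mortgage insurance premium: $1,139.76 per year
School district tax: $4,644.00 per year
Earthquake insurance: $1,764.60 per year
Yearly total = $1,139.76 + $4,644.00 + $1,764.60 = $7,548.36
Per month = $7,548.36 / 12 = $629.03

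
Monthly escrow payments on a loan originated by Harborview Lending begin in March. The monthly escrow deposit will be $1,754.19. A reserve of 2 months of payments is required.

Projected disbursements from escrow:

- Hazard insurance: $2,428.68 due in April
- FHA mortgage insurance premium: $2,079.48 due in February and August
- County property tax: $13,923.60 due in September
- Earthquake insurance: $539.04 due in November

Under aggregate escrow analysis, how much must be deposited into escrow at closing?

Cushion = 2 × $1,754.19 = $3,508.38
Trial balance (start $0, +$1,754.19 each month, − disbursements):
  Mar: +$1,754.19 → $1,754.19
  Apr: +$1,754.19 − $2,428.68 → $1,079.70
  May: +$1,754.19 → $2,833.89
  Jun: +$1,754.19 → $4,588.08
  Jul: +$1,754.19 → $6,342.27
  Aug: +$1,754.19 − $2,079.48 → $6,016.98
  Sep: +$1,754.19 − $13,923.60 → -$6,152.43
  Oct: +$1,754.19 → -$4,398.24
  Nov: +$1,754.19 − $539.04 → -$3,183.09
  Dec: +$1,754.19 → -$1,428.90
  Jan: +$1,754.19 → $325.29
  Feb: +$1,754.19 − $2,079.48 → $0.00
Lowest trial balance = -$6,152.43 (Sep)
Initial deposit = cushion − low point = $3,508.38 − (-$6,152.43) = $9,660.81

$9,660.81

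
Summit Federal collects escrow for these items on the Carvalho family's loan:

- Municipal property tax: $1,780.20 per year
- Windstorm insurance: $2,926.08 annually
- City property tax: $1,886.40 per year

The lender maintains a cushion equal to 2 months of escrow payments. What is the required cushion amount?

Municipal property tax — $1,780.20 per year
Windstorm insurance — $2,926.08 per year
City property tax — $1,886.40 per year
Annual escrow total = $1,780.20 + $2,926.08 + $1,886.40 = $6,592.68
Monthly escrow = $6,592.68 ÷ 12 = $549.39
Reserve = 2 × $549.39 = $1,098.78

$1,098.78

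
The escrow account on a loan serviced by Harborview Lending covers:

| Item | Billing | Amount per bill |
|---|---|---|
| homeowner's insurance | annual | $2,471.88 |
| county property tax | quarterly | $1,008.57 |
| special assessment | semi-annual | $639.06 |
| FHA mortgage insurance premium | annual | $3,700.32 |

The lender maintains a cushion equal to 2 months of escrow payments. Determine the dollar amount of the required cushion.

Homeowner's insurance — $2,471.88 per year
County property tax — $1,008.57 × 4 = $4,034.28 per year
Special assessment — $639.06 × 2 = $1,278.12 per year
FHA mortgage insurance premium — $3,700.32 per year
Total per year = $11,484.60
Monthly escrow = $11,484.60 ÷ 12 = $957.05
Reserve = 2 × $957.05 = $1,914.10

$1,914.10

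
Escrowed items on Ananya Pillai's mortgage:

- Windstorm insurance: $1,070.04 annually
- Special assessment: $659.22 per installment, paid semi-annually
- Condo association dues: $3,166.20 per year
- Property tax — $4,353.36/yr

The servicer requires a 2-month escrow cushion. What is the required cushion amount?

Windstorm insurance: $1,070.04/yr
Special assessment: $659.22 × 2 = $1,318.44/yr
Condo association dues: $3,166.20/yr
Property tax: $4,353.36/yr
Combined annual = $9,908.04
Monthly escrow = $9,908.04 / 12 = $825.67
Required cushion = 2 × $825.67 = $1,651.34

$1,651.34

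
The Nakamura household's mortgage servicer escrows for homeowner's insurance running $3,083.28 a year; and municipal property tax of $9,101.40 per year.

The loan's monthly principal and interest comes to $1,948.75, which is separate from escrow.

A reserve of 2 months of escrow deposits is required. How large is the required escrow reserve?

$2,030.78

Homeowner's insurance = $3,083.28 annually
Municipal property tax = $9,101.40 annually
Combined annual = $12,184.68
Monthly escrow = $12,184.68 / 12 = $1,015.39
Required cushion = 2 × $1,015.39 = $2,030.78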